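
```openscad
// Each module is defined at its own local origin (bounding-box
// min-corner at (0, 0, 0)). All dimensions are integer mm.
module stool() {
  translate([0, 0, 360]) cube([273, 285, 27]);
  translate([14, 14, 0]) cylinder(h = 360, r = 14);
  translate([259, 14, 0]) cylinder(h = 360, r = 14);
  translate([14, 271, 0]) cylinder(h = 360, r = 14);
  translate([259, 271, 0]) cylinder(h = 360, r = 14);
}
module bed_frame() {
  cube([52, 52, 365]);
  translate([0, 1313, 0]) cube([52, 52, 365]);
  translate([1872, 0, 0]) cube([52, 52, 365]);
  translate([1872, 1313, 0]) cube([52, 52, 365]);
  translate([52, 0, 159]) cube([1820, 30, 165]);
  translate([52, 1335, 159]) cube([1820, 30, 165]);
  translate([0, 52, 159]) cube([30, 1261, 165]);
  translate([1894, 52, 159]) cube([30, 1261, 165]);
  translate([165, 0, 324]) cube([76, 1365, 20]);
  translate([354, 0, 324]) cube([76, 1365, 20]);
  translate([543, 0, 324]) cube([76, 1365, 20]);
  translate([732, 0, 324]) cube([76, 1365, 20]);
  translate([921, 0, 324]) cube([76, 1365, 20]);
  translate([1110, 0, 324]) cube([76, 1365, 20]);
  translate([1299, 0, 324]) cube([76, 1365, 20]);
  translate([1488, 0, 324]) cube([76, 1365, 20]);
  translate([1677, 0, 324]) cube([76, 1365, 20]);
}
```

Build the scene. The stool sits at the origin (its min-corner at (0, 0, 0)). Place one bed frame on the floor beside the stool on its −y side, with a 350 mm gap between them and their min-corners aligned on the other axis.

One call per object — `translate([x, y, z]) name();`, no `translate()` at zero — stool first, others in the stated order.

stool();
translate([0, -1715, 0]) bed_frame();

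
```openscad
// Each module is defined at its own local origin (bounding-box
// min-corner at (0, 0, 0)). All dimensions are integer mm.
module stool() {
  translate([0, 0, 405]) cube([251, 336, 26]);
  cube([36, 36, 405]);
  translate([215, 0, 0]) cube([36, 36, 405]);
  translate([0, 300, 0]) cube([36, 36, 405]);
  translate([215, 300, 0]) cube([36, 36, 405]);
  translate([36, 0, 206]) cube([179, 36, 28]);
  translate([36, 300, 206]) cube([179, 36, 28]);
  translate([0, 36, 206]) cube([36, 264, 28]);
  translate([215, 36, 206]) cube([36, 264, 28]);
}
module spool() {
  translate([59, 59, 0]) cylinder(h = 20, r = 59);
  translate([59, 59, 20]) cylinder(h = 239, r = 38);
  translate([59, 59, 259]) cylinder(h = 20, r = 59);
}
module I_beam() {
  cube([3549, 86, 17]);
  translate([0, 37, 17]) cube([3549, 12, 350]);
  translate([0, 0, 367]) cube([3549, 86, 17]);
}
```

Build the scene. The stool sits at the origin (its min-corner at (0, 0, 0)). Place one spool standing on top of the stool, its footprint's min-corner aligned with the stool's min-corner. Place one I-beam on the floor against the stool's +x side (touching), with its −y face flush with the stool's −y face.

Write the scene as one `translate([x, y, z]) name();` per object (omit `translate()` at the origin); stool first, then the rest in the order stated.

stool();
translate([0, 0, 431]) spool();
translate([251, 0, 0]) I_beam();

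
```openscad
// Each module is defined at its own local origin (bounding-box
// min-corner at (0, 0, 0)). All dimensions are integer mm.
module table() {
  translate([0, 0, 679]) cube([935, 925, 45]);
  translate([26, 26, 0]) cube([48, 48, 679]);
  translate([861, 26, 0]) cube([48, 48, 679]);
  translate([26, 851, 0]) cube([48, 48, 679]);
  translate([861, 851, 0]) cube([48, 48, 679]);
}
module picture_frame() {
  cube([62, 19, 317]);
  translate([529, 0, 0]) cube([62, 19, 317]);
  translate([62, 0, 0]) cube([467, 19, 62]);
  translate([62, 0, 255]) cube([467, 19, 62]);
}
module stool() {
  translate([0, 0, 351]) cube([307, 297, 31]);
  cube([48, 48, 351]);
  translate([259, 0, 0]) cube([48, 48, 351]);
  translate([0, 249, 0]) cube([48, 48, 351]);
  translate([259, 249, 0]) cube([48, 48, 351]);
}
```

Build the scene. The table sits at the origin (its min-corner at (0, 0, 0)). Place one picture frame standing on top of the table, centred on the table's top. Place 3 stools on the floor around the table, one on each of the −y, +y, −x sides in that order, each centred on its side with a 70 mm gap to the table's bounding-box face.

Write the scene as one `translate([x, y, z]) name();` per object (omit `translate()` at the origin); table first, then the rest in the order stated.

table();
translate([172, 453, 724]) picture_frame();
translate([314, -367, 0]) stool();
translate([314, 995, 0]) stool();
translate([-377, 314, 0]) stool();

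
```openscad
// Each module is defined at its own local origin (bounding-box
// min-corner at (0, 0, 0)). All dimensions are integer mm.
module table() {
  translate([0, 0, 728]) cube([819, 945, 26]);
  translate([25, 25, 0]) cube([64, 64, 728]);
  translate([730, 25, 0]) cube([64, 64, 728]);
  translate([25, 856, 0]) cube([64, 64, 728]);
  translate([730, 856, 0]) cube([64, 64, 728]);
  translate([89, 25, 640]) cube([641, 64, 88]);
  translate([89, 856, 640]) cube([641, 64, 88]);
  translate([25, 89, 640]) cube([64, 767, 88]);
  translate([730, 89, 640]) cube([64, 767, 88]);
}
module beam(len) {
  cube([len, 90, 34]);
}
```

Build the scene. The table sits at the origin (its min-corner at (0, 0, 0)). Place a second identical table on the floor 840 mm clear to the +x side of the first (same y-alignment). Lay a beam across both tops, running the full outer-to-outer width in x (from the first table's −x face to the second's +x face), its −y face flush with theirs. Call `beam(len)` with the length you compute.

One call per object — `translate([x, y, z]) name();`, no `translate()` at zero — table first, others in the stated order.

table();
translate([1659, 0, 0]) table();
translate([0, 0, 754]) beam(2478);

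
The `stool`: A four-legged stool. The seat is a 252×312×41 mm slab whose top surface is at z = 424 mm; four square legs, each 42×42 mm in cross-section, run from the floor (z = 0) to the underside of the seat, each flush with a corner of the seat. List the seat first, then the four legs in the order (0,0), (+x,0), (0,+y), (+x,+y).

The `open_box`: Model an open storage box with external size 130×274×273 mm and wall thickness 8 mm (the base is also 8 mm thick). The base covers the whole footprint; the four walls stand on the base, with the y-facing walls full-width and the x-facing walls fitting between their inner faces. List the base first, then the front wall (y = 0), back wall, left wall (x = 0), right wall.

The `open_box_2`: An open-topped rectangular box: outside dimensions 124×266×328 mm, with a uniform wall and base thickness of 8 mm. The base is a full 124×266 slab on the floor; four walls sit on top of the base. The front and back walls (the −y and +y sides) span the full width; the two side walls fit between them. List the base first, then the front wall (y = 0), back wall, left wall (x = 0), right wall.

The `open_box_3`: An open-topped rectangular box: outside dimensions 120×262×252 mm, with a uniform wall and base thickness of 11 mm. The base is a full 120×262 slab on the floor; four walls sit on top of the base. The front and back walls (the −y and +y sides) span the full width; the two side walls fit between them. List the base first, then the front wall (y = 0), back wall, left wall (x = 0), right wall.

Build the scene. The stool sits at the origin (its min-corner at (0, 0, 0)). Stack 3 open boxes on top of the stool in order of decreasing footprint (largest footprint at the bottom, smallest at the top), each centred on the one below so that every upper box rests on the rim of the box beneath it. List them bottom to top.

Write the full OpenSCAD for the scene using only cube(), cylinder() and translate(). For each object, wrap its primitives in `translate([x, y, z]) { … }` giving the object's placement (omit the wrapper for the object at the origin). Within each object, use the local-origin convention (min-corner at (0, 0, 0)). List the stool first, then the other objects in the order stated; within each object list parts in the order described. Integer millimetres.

translate([0, 0, 383]) cube([252, 312, 41]);
cube([42, 42, 383]);
translate([210, 0, 0]) cube([42, 42, 383]);
translate([0, 270, 0]) cube([42, 42, 383]);
translate([210, 270, 0]) cube([42, 42, 383]);
translate([61, 19, 424]) {
  cube([130, 274, 8]);
  translate([0, 0, 8]) cube([130, 8, 265]);
  translate([0, 266, 8]) cube([130, 8, 265]);
  translate([0, 8, 8]) cube([8, 258, 265]);
  translate([122, 8, 8]) cube([8, 258, 265]);
}
translate([64, 23, 697]) {
  cube([124, 266, 8]);
  translate([0, 0, 8]) cube([124, 8, 320]);
  translate([0, 258, 8]) cube([124, 8, 320]);
  translate([0, 8, 8]) cube([8, 250, 320]);
  translate([116, 8, 8]) cube([8, 250, 320]);
}
translate([66, 25, 1025]) {
  cube([120, 262, 11]);
  translate([0, 0, 11]) cube([120, 11, 241]);
  translate([0, 251, 11]) cube([120, 11, 241]);
  translate([0, 11, 11]) cube([11, 240, 241]);
  translate([109, 11, 11]) cube([11, 240, 241]);
}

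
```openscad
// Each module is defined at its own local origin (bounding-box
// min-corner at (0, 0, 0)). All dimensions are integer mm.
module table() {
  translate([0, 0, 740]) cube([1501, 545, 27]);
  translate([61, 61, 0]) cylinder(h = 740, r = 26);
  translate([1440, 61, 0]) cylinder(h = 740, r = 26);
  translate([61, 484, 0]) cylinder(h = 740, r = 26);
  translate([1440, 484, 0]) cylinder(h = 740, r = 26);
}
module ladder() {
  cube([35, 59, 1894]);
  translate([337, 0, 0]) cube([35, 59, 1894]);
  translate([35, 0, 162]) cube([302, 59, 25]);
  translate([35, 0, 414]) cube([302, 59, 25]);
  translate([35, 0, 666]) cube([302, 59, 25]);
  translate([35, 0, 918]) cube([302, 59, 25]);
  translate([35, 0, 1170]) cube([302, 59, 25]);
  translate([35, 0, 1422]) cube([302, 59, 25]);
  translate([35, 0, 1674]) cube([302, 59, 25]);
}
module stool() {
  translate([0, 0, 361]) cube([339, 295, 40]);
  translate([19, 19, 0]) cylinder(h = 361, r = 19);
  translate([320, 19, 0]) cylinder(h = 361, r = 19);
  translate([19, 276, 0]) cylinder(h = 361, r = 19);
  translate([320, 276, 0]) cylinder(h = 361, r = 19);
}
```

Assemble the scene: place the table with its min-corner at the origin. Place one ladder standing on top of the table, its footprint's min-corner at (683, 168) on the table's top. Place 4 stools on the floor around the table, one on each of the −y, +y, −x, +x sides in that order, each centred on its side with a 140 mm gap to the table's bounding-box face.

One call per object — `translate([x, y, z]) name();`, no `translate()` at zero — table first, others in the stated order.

table();
translate([683, 168, 767]) ladder();
translate([581, -435, 0]) stool();
translate([581, 685, 0]) stool();
translate([-479, 125, 0]) stool();
translate([1641, 125, 0]) stool();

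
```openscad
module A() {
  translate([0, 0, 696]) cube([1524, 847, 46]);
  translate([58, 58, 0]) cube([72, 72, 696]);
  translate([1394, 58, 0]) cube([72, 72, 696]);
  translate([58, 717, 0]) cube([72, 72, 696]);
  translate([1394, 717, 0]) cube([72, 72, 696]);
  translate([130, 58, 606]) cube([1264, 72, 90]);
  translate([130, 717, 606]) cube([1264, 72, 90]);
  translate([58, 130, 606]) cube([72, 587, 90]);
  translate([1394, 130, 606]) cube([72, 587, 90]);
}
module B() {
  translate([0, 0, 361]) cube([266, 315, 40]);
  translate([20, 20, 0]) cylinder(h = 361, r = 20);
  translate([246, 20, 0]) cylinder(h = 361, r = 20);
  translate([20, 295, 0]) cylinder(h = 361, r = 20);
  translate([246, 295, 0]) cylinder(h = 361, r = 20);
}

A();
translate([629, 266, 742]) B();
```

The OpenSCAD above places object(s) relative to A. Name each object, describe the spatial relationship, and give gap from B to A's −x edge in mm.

A is a table. B is a stool. The stool is on top of the table, centred. The gap from the stool to the table's −x edge is 629 mm.

The stool's min-x is at 629; the table's min-x is 0; gap = 629 mm.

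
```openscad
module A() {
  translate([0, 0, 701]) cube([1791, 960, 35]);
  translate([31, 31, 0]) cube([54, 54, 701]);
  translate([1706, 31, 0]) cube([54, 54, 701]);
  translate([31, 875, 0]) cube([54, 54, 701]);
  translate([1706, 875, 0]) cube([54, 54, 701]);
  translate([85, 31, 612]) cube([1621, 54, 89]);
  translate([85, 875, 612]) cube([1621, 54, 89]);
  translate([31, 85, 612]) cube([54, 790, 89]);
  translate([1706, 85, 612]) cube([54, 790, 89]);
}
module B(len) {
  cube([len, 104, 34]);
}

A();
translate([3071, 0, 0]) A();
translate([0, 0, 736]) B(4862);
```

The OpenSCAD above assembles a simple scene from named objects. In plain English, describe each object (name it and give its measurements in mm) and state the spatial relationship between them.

A is a rectangular dining table. The top is 1791×960×35 mm with its upper surface at z = 736 mm. It stands on four 54×54 mm square legs, each inset 31 mm from the nearest pair of top edges, running from the floor to the underside of the top. Four apron rails, 54 mm thick and 89 mm tall, run between adjacent legs with their top edges flush with the underside of the top and their outer faces flush with the legs' outer faces.

B is a rectangular beam 4862 mm long (x), 104 mm deep (y), 34 mm thick (z).

The beam spans the tops of two tables placed 1280 mm apart, resting at z = 736 mm.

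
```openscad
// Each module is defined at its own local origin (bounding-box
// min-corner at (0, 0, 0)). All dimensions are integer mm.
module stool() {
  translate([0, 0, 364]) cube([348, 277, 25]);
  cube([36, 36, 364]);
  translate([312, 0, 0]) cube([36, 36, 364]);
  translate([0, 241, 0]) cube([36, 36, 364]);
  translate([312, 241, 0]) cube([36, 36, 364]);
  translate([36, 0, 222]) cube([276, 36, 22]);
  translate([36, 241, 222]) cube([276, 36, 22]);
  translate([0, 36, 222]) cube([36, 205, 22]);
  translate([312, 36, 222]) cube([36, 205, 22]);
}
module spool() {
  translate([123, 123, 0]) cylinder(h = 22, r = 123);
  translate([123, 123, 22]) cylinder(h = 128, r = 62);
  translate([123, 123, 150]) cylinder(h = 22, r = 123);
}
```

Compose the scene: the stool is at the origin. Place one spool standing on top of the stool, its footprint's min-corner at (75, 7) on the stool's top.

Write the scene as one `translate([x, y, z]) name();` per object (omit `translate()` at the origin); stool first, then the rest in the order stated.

stool();
translate([75, 7, 389]) spool();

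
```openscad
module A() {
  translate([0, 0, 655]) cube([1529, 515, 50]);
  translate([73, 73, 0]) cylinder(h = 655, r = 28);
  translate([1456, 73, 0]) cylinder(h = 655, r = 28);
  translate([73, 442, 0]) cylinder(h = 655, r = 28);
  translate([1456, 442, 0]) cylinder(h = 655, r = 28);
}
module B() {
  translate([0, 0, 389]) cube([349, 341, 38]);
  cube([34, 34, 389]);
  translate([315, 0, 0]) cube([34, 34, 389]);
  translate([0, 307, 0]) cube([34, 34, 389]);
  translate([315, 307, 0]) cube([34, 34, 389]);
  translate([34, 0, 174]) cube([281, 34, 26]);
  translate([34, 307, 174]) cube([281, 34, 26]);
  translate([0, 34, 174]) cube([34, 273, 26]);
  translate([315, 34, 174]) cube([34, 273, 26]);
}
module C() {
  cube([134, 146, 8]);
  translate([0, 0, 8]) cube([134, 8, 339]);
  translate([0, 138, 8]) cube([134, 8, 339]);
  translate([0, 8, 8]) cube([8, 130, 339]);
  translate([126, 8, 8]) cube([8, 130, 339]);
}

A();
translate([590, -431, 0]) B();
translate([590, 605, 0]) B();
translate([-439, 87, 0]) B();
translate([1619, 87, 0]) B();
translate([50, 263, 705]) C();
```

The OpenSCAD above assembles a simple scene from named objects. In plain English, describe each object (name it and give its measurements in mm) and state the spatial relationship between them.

A is a table with a 1529×515 mm rectangular top, 50 mm thick, top surface at z = 705 mm, supported by four round legs of 56 mm diameter, each leg's bounding box inset 45 mm from the nearest pair of top edges, running from the floor.

B is a four-legged stool. The seat is a 349×341×38 mm slab whose top surface is at z = 427 mm; four square legs, each 34×34 mm in cross-section, run from the floor (z = 0) to the underside of the seat, each flush with a corner of the seat. Four stretchers, 34 mm wide and 26 mm tall, connect adjacent legs with their undersides at z = 174 mm, each running between the inner faces of the legs it joins and aligned with the legs' outer faces on the other axis.

C is an open storage box with external size 134×146×347 mm and wall thickness 8 mm (the base is also 8 mm thick). The base covers the whole footprint; the four walls stand on the base, with the y-facing walls full-width and the x-facing walls fitting between their inner faces.

Four stools sit around the table at the −y, +y, −x, +x sides. The open box is on top of the table.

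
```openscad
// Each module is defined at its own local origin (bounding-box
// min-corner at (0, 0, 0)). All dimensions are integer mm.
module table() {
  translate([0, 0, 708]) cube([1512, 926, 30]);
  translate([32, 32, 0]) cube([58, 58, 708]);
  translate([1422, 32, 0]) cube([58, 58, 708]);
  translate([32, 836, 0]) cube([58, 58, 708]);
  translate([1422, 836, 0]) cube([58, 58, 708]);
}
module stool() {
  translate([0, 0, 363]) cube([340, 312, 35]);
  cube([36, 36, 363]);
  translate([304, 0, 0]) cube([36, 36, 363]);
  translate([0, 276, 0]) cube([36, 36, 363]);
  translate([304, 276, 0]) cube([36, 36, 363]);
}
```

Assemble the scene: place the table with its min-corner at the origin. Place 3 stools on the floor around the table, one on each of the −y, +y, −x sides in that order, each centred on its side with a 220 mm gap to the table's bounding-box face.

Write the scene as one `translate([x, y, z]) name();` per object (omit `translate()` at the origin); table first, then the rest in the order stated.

table();
translate([586, -532, 0]) stool();
translate([586, 1146, 0]) stool();
translate([-560, 307, 0]) stool();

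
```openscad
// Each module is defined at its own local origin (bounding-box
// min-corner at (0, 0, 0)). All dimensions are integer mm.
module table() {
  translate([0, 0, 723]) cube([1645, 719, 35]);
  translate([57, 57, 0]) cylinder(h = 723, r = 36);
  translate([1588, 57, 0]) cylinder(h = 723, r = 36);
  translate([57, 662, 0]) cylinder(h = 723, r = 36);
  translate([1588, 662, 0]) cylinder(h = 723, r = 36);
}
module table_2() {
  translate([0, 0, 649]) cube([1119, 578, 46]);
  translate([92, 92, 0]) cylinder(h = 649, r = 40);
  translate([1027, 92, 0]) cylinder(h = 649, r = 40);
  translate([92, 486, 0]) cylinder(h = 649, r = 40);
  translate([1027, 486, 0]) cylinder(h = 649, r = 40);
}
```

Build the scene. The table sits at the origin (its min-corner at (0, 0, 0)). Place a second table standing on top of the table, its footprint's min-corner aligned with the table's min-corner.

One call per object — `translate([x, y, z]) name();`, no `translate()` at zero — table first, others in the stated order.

table();
translate([0, 0, 758]) table_2();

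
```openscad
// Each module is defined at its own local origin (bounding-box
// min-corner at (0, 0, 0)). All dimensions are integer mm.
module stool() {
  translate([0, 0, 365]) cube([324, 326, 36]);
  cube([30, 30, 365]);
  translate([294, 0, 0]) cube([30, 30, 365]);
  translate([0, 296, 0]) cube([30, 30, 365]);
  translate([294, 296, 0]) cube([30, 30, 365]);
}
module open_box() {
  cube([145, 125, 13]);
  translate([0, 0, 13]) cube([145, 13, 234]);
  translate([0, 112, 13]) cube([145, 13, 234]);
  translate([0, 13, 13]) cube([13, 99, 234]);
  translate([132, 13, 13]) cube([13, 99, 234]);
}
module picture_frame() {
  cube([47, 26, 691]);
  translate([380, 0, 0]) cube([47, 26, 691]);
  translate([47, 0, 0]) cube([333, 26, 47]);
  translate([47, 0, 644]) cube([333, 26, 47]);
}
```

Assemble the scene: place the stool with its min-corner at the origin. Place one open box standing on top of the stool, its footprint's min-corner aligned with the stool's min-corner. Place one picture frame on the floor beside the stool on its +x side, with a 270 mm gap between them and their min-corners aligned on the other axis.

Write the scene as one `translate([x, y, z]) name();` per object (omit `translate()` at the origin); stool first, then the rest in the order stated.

stool();
translate([0, 0, 401]) open_box();
translate([594, 0, 0]) picture_frame();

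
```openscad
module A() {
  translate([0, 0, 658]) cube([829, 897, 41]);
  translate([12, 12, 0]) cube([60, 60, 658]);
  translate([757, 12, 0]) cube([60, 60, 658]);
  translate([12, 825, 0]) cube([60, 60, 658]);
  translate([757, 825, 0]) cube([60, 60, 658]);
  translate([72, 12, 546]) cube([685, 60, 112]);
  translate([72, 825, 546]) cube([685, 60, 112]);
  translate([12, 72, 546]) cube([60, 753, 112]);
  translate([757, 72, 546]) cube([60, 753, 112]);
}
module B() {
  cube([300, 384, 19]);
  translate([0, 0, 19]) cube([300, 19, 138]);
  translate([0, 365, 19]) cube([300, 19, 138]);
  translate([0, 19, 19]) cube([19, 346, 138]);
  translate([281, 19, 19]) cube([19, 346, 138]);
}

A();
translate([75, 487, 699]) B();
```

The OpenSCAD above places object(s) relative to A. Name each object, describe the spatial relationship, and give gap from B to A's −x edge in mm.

A is a table. B is an open box. The open box is on top of the table. The gap from the open box to the table's −x edge is 75 mm.

The open box's min-x is at 75; the table's min-x is 0; gap = 75 mm.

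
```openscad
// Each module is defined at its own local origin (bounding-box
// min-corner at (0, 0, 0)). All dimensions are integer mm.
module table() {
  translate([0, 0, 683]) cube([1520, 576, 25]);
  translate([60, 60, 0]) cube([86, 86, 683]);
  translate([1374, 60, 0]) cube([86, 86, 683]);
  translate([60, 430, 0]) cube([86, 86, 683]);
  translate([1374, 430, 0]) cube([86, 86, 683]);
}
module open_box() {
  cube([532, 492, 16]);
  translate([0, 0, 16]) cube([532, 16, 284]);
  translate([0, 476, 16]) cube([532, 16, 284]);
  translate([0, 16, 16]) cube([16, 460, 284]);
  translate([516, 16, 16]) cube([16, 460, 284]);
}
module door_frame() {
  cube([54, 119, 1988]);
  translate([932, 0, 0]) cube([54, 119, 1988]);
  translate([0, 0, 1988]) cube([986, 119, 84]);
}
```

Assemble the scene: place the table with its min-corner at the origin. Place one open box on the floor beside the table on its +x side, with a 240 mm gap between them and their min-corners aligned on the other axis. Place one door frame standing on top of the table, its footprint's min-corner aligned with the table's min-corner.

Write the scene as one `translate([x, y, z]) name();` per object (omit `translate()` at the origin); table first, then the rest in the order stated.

table();
translate([1760, 0, 0]) open_box();
translate([0, 0, 708]) door_frame();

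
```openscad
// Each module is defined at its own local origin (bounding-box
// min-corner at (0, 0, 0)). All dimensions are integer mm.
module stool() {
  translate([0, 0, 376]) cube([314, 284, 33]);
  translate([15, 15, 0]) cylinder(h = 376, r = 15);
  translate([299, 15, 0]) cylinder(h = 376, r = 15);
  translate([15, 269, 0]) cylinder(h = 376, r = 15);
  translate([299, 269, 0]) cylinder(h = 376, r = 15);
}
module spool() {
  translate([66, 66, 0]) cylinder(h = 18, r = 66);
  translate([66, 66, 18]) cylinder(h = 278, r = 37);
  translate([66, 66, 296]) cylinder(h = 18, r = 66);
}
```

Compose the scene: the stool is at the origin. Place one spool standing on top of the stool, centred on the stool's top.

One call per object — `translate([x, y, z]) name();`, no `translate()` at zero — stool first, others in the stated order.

stool();
translate([91, 76, 409]) spool();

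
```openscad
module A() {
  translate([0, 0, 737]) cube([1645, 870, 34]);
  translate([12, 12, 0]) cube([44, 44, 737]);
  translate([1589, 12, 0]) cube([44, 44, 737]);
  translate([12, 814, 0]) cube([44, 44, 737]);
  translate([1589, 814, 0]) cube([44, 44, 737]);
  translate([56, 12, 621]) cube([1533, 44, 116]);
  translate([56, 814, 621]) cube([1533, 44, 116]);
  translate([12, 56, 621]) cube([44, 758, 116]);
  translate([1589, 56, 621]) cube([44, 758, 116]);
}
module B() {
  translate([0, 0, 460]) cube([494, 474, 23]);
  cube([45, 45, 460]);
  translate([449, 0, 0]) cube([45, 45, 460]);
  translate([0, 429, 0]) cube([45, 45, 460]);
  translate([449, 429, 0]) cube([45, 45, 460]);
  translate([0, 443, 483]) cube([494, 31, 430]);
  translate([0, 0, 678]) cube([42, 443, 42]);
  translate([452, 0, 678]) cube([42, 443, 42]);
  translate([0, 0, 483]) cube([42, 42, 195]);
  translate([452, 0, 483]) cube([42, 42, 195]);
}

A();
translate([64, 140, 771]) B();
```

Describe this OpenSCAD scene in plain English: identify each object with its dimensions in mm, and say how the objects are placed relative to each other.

A is a table with a 1645×870 mm rectangular top, 34 mm thick, top surface at z = 771 mm, supported by four 44×44 mm square legs, each inset 12 mm from the nearest pair of top edges, running from the floor. Four apron rails, 44 mm thick and 116 mm tall, run between adjacent legs with their top edges flush with the underside of the top and their outer faces flush with the legs' outer faces.

B is a chair: 494×474 mm seat, 23 mm thick, top at z = 483 mm, on four 45 mm square corner legs flush with the seat edges. A 31 mm thick backrest slab spans the full seat width, extending 430 mm above the seat top, its back face flush with the seat's +y edge. Two armrests of 42×42 mm section run along each side from the seat's front edge to the front of the backrest, top faces 237 mm above the seat top and outer faces flush with the seat's x-edges; a 42×42 mm post under the front of each armrest stands on the seat at the front corner.

The chair is on top of the table.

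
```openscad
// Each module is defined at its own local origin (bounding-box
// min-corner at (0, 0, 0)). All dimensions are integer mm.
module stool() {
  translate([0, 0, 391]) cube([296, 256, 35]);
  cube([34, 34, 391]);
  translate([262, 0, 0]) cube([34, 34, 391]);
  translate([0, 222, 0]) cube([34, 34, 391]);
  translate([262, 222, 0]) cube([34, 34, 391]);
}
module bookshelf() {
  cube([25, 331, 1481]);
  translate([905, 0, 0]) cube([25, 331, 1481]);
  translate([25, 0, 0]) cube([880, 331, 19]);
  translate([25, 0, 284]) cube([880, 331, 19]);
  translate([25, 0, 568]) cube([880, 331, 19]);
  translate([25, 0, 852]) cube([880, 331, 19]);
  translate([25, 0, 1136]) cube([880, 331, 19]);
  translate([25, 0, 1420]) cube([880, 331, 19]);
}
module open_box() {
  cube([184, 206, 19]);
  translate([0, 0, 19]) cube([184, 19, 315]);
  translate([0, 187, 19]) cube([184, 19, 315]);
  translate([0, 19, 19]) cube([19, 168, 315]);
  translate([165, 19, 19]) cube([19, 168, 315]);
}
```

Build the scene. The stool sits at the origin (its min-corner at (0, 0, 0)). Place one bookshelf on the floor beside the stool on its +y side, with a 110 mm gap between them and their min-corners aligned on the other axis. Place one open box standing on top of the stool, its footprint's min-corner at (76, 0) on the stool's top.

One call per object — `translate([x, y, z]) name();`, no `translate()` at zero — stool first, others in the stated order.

stool();
translate([0, 366, 0]) bookshelf();
translate([76, 0, 426]) open_box();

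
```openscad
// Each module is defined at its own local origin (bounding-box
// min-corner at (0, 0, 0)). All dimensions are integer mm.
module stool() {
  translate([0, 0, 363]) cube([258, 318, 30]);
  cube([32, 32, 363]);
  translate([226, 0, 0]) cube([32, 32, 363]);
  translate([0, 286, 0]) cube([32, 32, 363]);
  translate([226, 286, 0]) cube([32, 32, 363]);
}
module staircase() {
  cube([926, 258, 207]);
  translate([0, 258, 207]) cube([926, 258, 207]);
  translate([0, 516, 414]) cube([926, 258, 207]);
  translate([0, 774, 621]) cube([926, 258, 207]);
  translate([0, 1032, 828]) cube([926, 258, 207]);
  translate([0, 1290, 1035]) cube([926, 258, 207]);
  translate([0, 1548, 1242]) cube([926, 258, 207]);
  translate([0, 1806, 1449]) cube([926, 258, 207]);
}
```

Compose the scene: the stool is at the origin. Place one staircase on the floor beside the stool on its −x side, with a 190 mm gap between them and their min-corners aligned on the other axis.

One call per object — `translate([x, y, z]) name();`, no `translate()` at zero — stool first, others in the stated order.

stool();
translate([-1116, 0, 0]) staircase();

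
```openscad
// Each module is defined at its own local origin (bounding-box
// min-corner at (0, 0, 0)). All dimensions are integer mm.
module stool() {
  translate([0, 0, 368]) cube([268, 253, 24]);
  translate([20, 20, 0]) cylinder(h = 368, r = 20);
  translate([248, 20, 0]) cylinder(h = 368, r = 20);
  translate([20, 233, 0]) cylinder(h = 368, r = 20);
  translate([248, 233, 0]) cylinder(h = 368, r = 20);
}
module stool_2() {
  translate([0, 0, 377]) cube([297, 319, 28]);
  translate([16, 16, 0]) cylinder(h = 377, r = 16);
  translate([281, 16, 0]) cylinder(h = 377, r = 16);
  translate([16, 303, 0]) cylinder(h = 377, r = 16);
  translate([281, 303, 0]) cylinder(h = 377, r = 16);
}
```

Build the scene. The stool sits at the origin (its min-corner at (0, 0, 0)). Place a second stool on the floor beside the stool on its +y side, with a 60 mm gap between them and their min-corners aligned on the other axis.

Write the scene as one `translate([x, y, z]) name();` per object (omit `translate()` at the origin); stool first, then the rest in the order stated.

stool();
translate([0, 313, 0]) stool_2();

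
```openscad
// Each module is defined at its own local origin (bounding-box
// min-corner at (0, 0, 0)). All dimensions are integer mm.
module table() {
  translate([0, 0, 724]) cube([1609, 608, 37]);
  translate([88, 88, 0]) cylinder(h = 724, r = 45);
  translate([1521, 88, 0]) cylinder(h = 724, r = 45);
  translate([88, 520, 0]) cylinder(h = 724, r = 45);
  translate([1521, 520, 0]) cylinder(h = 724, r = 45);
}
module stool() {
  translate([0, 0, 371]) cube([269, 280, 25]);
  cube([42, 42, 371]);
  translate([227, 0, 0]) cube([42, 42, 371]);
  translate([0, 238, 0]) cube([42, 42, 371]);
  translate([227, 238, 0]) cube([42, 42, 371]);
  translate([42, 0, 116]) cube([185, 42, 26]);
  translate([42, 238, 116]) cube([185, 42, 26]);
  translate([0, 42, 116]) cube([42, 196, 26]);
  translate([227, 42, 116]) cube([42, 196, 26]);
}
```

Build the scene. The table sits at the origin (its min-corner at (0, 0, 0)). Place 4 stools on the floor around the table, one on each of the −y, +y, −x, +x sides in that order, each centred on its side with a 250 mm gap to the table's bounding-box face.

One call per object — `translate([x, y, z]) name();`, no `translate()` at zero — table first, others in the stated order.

table();
translate([670, -530, 0]) stool();
translate([670, 858, 0]) stool();
translate([-519, 164, 0]) stool();
translate([1859, 164, 0]) stool();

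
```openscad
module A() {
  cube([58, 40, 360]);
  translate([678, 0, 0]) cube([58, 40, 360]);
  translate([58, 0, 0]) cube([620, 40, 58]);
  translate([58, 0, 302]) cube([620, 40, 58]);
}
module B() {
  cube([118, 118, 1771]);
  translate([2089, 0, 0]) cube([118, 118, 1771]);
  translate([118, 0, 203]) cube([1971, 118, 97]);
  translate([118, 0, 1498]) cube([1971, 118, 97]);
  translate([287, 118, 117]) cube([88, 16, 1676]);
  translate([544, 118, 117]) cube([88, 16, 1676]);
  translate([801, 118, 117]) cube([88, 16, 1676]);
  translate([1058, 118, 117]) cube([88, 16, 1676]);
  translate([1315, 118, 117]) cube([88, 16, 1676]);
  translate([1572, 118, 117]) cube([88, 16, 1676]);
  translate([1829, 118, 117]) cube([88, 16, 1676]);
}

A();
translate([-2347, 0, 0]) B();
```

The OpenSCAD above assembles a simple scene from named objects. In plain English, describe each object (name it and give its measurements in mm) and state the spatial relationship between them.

A is a rectangular picture frame lying in the x–z plane (depth along y). The opening is 620 mm wide (x) by 244 mm tall (z), surrounded by a border 58 mm wide on all four sides. The frame is 40 mm deep and is made of two full-height vertical stiles with two horizontal rails fitted between them.

B is a fence section. Two 118×118 mm posts, 1771 mm tall, stand on the floor with a clear span of 1971 mm between their inner faces. Two horizontal rails of 118×97 mm section span the gap between the posts with their undersides at z = 203 mm and z = 1498 mm, flush with the posts' −y face. 7 pickets, each 88 mm wide, 16 mm thick and 1676 mm tall, are fixed to the +y face of the rails with their bottoms at z = 117 mm, evenly spaced across the span with equal gaps (rounded down to the nearest mm) at the −x end and between each pair — any rounding remainder accumulates at the +x end.

The fence section is on the floor beside the picture frame on its −x side.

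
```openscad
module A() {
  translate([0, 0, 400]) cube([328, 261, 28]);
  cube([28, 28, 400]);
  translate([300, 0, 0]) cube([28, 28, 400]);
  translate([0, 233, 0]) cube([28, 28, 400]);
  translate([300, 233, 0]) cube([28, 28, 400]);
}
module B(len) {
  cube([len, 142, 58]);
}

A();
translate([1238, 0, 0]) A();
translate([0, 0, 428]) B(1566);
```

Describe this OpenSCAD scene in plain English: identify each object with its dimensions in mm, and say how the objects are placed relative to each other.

A is a four-legged stool. The seat is 328×261 mm, 28 mm thick, top at z = 428 mm. It stands on four square legs, each 28×28 mm in cross-section, from z = 0 to the seat underside, each flush with a corner of the seat.

B is a rectangular beam 1566 mm long (x), 142 mm deep (y), 58 mm thick (z).

The beam spans the tops of two stools placed 910 mm apart, resting at z = 428 mm.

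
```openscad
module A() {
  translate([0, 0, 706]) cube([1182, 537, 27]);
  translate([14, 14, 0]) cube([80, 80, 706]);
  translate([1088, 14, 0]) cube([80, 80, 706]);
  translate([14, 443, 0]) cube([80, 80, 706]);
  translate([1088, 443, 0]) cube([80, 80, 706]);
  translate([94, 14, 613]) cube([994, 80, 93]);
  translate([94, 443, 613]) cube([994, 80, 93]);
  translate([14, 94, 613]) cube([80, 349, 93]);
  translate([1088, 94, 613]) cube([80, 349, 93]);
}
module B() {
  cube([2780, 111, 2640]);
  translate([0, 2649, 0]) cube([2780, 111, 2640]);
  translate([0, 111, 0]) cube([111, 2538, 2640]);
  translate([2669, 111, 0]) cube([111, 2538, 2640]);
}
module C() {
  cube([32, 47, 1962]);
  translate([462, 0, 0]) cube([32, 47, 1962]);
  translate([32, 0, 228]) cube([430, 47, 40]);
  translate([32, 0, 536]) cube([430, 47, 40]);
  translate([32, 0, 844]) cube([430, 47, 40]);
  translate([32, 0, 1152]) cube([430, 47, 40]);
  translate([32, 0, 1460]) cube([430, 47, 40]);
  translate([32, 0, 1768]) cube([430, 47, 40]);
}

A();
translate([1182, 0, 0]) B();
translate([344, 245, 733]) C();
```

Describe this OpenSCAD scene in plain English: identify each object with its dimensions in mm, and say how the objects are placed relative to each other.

A is a table with a 1182×537 mm rectangular top, 27 mm thick, top surface at z = 733 mm, supported by four 80×80 mm square legs, each inset 14 mm from the nearest pair of top edges, running from the floor. Four apron rails, 80 mm thick and 93 mm tall, run between adjacent legs with their top edges flush with the underside of the top and their outer faces flush with the legs' outer faces.

B is the wall frame of a small rectangular building: four walls, each 2640 mm tall and 111 mm thick, enclosing a footprint 2780 mm (x) by 2760 mm (y) outside-to-outside, with no floor or roof. The front and back walls (the −y and +y sides) span the full width; the two side walls fit between them.

C is a straight ladder. Two 32×47 mm vertical rails, 1962 mm tall, stand 494 mm apart (outside-to-outside) with their front faces coplanar on the −y side. 6 rungs, each 47 mm deep and 40 mm tall, span between the inner faces of the rails, front faces flush with the rails. The lowest rung's underside is at z = 228 mm and rungs are spaced 308 mm apart (underside to underside).

The house frame is against the table's +x side, with their −y faces flush. The ladder is on top of the table, centred.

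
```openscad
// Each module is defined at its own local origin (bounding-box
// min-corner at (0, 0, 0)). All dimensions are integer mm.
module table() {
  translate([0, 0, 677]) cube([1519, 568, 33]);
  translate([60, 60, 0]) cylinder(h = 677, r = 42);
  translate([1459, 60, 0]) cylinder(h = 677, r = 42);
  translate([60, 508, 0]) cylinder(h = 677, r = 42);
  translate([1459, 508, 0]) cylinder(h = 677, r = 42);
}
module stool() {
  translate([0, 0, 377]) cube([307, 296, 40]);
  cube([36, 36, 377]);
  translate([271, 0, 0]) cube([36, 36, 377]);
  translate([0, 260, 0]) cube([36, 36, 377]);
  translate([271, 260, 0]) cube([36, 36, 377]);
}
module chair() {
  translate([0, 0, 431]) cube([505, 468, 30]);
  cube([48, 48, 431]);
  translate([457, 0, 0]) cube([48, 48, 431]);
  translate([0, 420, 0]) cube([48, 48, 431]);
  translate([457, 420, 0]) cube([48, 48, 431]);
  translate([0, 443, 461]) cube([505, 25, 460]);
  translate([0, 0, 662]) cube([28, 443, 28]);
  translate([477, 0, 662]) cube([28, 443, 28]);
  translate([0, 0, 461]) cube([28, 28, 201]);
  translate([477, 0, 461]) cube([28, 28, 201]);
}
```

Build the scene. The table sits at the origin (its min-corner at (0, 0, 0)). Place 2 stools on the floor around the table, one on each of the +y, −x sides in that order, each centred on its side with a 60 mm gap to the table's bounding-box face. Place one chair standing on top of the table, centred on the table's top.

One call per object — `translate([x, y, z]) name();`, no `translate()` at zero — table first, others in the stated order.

table();
translate([606, 628, 0]) stool();
translate([-367, 136, 0]) stool();
translate([507, 50, 710]) chair();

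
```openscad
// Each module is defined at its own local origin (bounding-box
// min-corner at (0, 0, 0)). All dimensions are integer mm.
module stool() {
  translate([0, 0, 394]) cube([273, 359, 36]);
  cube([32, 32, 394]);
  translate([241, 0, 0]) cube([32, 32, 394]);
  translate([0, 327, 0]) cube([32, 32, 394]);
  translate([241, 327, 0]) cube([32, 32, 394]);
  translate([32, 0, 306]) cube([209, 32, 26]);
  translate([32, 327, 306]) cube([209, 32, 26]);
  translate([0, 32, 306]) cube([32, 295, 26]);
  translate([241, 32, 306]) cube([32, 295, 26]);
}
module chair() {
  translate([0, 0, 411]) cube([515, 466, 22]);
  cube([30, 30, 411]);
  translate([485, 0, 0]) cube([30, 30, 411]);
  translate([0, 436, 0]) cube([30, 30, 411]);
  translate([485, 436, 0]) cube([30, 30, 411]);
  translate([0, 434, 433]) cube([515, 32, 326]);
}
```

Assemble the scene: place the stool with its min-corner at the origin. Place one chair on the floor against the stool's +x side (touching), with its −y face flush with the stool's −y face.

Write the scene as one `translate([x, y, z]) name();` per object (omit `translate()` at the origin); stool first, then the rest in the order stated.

stool();
translate([273, 0, 0]) chair();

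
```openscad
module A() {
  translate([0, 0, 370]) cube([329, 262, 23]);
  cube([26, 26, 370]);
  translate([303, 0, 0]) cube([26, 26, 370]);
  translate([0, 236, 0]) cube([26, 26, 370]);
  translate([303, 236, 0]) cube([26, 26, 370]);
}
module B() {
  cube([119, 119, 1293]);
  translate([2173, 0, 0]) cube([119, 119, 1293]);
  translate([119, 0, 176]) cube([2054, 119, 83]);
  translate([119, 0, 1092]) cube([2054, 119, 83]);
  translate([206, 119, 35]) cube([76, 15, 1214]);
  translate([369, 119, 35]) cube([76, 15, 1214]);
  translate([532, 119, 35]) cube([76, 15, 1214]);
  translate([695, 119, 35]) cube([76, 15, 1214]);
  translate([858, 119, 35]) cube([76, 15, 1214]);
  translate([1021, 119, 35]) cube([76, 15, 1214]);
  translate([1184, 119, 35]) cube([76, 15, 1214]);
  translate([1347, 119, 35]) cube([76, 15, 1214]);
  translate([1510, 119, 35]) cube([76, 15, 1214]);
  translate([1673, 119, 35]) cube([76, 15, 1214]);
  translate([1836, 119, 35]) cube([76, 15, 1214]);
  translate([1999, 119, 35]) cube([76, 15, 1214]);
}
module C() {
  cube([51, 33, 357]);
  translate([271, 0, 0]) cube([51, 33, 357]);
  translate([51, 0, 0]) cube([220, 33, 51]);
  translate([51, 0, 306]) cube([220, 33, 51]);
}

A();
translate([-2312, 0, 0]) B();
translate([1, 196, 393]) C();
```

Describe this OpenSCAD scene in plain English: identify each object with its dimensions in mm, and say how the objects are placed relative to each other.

A is a four-legged stool. The seat is 329×262 mm, 23 mm thick, top at z = 393 mm. It stands on four square legs, each 26×26 mm in cross-section, from z = 0 to the seat underside, each flush with a corner of the seat.

B is a fence section. Two 119×119 mm posts, 1293 mm tall, stand on the floor with a clear span of 2054 mm between their inner faces. Two horizontal rails of 119×83 mm section span the gap between the posts with their undersides at z = 176 mm and z = 1092 mm, flush with the posts' −y face. 12 pickets, each 76 mm wide, 15 mm thick and 1214 mm tall, are fixed to the +y face of the rails with their bottoms at z = 35 mm, evenly spaced across the span with equal gaps (rounded down to the nearest mm) at the −x end and between each pair — any rounding remainder accumulates at the +x end.

C is a rectangular picture frame lying in the x–z plane (depth along y). The opening is 220 mm wide (x) by 255 mm tall (z), surrounded by a border 51 mm wide on all four sides. The frame is 33 mm deep and is made of two full-height vertical stiles with two horizontal rails fitted between them.

The fence section is on the floor beside the stool on its −x side. The picture frame is on top of the stool.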